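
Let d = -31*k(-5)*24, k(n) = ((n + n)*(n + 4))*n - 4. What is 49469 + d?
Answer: 89645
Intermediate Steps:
k(n) = -4 + 2*n**2*(4 + n) (k(n) = ((2*n)*(4 + n))*n - 4 = (2*n*(4 + n))*n - 4 = 2*n**2*(4 + n) - 4 = -4 + 2*n**2*(4 + n))
d = 40176 (d = -31*(-4 + 2*(-5)**3 + 8*(-5)**2)*24 = -31*(-4 + 2*(-125) + 8*25)*24 = -31*(-4 - 250 + 200)*24 = -31*(-54)*24 = 1674*24 = 40176)
49469 + d = 49469 + 40176 = 89645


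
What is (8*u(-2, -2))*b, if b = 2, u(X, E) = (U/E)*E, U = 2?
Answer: 32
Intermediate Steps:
u(X, E) = 2 (u(X, E) = (2/E)*E = 2)
(8*u(-2, -2))*b = (8*2)*2 = 16*2 = 32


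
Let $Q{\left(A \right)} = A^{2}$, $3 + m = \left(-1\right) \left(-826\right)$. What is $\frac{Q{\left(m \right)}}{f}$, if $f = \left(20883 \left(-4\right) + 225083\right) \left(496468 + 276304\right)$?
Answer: $\frac{677329}{109386649372} \approx 6.1921 \cdot 10^{-6}$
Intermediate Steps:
$m = 823$ ($m = -3 - -826 = -3 + 826 = 823$)
$f = 109386649372$ ($f = \left(-83532 + 225083\right) 772772 = 141551 \cdot 772772 = 109386649372$)
$\frac{Q{\left(m \right)}}{f} = \frac{823^{2}}{109386649372} = 677329 \cdot \frac{1}{109386649372} = \frac{677329}{109386649372}$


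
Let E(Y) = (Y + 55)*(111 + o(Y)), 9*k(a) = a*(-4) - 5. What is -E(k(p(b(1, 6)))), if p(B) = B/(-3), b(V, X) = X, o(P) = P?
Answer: -55444/9 ≈ -6160.4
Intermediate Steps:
p(B) = -B/3 (p(B) = B*(-⅓) = -B/3)
k(a) = -5/9 - 4*a/9 (k(a) = (a*(-4) - 5)/9 = (-4*a - 5)/9 = (-5 - 4*a)/9 = -5/9 - 4*a/9)
E(Y) = (55 + Y)*(111 + Y) (E(Y) = (Y + 55)*(111 + Y) = (55 + Y)*(111 + Y))
-E(k(p(b(1, 6)))) = -(6105 + (-5/9 - (-4)*6/27)² + 166*(-5/9 - (-4)*6/27)) = -(6105 + (-5/9 - 4/9*(-2))² + 166*(-5/9 - 4/9*(-2))) = -(6105 + (-5/9 + 8/9)² + 166*(-5/9 + 8/9)) = -(6105 + (⅓)² + 166*(⅓)) = -(6105 + ⅑ + 166/3) = -1*55444/9 = -55444/9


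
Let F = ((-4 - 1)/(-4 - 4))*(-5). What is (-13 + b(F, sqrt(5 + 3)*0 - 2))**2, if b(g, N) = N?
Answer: 225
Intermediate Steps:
F = -25/8 (F = -5/(-8)*(-5) = -5*(-1/8)*(-5) = (5/8)*(-5) = -25/8 ≈ -3.1250)
(-13 + b(F, sqrt(5 + 3)*0 - 2))**2 = (-13 + (sqrt(5 + 3)*0 - 2))**2 = (-13 + (sqrt(8)*0 - 2))**2 = (-13 + ((2*sqrt(2))*0 - 2))**2 = (-13 + (0 - 2))**2 = (-13 - 2)**2 = (-15)**2 = 225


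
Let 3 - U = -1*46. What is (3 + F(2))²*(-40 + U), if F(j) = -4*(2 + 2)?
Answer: 1521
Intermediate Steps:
U = 49 (U = 3 - (-1)*46 = 3 - 1*(-46) = 3 + 46 = 49)
F(j) = -16 (F(j) = -4*4 = -16)
(3 + F(2))²*(-40 + U) = (3 - 16)²*(-40 + 49) = (-13)²*9 = 169*9 = 1521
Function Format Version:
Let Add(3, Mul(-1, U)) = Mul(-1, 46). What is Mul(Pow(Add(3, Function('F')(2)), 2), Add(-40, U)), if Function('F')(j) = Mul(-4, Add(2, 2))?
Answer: 1521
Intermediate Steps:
U = 49 (U = Add(3, Mul(-1, Mul(-1, 46))) = Add(3, Mul(-1, -46)) = Add(3, 46) = 49)
Function('F')(j) = -16 (Function('F')(j) = Mul(-4, 4) = -16)
Mul(Pow(Add(3, Function('F')(2)), 2), Add(-40, U)) = Mul(Pow(Add(3, -16), 2), Add(-40, 49)) = Mul(Pow(-13, 2), 9) = Mul(169, 9) = 1521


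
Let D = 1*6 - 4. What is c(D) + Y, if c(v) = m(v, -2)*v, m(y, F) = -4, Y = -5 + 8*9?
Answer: 59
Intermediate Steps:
Y = 67 (Y = -5 + 72 = 67)
D = 2 (D = 6 - 4 = 2)
c(v) = -4*v
c(D) + Y = -4*2 + 67 = -8 + 67 = 59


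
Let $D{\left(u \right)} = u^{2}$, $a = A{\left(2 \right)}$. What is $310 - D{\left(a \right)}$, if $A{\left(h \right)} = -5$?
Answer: $285$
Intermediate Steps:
$a = -5$
$310 - D{\left(a \right)} = 310 - \left(-5\right)^{2} = 310 - 25 = 285$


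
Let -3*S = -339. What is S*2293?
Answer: 259109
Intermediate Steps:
S = 113 (S = -1/3*(-339) = 113)
S*2293 = 113*2293 = 259109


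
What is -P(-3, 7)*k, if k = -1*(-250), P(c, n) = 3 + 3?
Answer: -1500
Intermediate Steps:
P(c, n) = 6
k = 250
-P(-3, 7)*k = -6*250 = -1*1500 = -1500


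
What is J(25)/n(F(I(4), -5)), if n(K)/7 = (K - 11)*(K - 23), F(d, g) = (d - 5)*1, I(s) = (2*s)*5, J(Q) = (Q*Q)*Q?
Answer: 15625/2016 ≈ 7.7505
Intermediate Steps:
J(Q) = Q³ (J(Q) = Q²*Q = Q³)
I(s) = 10*s
F(d, g) = -5 + d (F(d, g) = (-5 + d)*1 = -5 + d)
n(K) = 7*(-23 + K)*(-11 + K) (n(K) = 7*((K - 11)*(K - 23)) = 7*((-11 + K)*(-23 + K)) = 7*((-23 + K)*(-11 + K)) = 7*(-23 + K)*(-11 + K))
J(25)/n(F(I(4), -5)) = 25³/(1771 - 238*(-5 + 10*4) + 7*(-5 + 10*4)²) = 15625/(1771 - 238*(-5 + 40) + 7*(-5 + 40)²) = 15625/(1771 - 238*35 + 7*35²) = 15625/(1771 - 8330 + 7*1225) = 15625/(1771 - 8330 + 8575) = 15625/2016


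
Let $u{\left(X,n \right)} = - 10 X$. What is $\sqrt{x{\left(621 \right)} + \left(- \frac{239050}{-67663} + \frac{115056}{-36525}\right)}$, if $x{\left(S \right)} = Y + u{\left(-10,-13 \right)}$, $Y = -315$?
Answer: $\frac{i \sqrt{5825923469697329881}}{164759405} \approx 14.65 i$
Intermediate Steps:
$x{\left(S \right)} = -215$ ($x{\left(S \right)} = -315 - -100 = -315 + 100 = -215$)
$\sqrt{x{\left(621 \right)} + \left(- \frac{239050}{-67663} + \frac{115056}{-36525}\right)} = \sqrt{-215 + \left(- \frac{239050}{-67663} + \frac{115056}{-36525}\right)} = \sqrt{-215 + \left(\left(-239050\right) \left(- \frac{1}{67663}\right) + 115056 \left(- \frac{1}{36525}\right)\right)} = \sqrt{-215 + \left(\frac{239050}{67663} - \frac{38352}{12175}\right)} = \sqrt{-215 + \frac{315422374}{823797025}} = \sqrt{- \frac{176800938001}{823797025}} = \frac{i \sqrt{5825923469697329881}}{164759405}$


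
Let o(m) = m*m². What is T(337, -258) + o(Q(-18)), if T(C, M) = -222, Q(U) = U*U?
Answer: 34012002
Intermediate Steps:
Q(U) = U²
o(m) = m³
T(337, -258) + o(Q(-18)) = -222 + ((-18)²)³ = -222 + 324³ = -222 + 34012224 = 34012002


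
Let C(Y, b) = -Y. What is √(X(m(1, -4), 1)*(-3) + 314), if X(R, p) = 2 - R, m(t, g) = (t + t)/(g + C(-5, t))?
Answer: √314 ≈ 17.720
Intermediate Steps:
m(t, g) = 2*t/(5 + g) (m(t, g) = (t + t)/(g - 1*(-5)) = (2*t)/(g + 5) = (2*t)/(5 + g) = 2*t/(5 + g))
√(X(m(1, -4), 1)*(-3) + 314) = √((2 - 2/(5 - 4))*(-3) + 314) = √((2 - 2/1)*(-3) + 314) = √((2 - 2)*(-3) + 314) = √(0*(-3) + 314) = √(0 + 314) = √314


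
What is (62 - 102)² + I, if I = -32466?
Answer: -30866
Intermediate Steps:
(62 - 102)² + I = (62 - 102)² - 32466 = (-40)² - 32466 = 1600 - 32466 = -30866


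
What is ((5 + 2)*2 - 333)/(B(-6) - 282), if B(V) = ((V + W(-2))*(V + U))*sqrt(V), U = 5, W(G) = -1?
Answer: 14993/13303 + 2233*I*sqrt(6)/79818 ≈ 1.127 + 0.068527*I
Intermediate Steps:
B(V) = sqrt(V)*(-1 + V)*(5 + V) (B(V) = ((V - 1)*(V + 5))*sqrt(V) = ((-1 + V)*(5 + V))*sqrt(V) = sqrt(V)*(-1 + V)*(5 + V))
((5 + 2)*2 - 333)/(B(-6) - 282) = ((5 + 2)*2 - 333)/(sqrt(-6)*(-5 + (-6)**2 + 4*(-6)) - 282) = (7*2 - 333)/((I*sqrt(6))*(-5 + 36 - 24) - 282) = (14 - 333)/((I*sqrt(6))*7 - 282) = -319/(7*I*sqrt(6) - 282) = -319/(-282 + 7*I*sqrt(6))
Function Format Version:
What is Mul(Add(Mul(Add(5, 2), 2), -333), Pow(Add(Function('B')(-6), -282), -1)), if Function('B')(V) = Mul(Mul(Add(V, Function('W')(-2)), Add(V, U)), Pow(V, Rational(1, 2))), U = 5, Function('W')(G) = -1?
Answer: Add(Rational(14993, 13303), Mul(Rational(2233, 79818), I, Pow(6, Rational(1, 2)))) ≈ Add(1.1270, Mul(0.068527, I))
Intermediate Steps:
Function('B')(V) = Mul(Pow(V, Rational(1, 2)), Add(-1, V), Add(5, V)) (Function('B')(V) = Mul(Mul(Add(V, -1), Add(V, 5)), Pow(V, Rational(1, 2))) = Mul(Mul(Add(-1, V), Add(5, V)), Pow(V, Rational(1, 2))) = Mul(Pow(V, Rational(1, 2)), Add(-1, V), Add(5, V)))
Mul(Add(Mul(Add(5, 2), 2), -333), Pow(Add(Function('B')(-6), -282), -1)) = Mul(Add(Mul(Add(5, 2), 2), -333), Pow(Add(Mul(Pow(-6, Rational(1, 2)), Add(-5, Pow(-6, 2), Mul(4, -6))), -282), -1)) = Mul(Add(Mul(7, 2), -333), Pow(Add(Mul(Mul(I, Pow(6, Rational(1, 2))), Add(-5, 36, -24)), -282), -1)) = Mul(Add(14, -333), Pow(Add(Mul(Mul(I, Pow(6, Rational(1, 2))), 7), -282), -1)) = Mul(-319, Pow(Add(Mul(7, I, Pow(6, Rational(1, 2))), -282), -1)) = Mul(-319, Pow(Add(-282, Mul(7, I, Pow(6, Rational(1, 2)))), -1))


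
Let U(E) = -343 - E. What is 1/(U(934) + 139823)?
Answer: 1/138546 ≈ 7.2178e-6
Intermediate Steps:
1/(U(934) + 139823) = 1/((-343 - 1*934) + 139823) = 1/((-343 - 934) + 139823) = 1/(-1277 + 139823) = 1/138546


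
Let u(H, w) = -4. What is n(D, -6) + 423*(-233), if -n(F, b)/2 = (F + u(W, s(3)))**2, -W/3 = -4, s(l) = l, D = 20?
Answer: -99071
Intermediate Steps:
W = 12 (W = -3*(-4) = 12)
n(F, b) = -2*(-4 + F)**2 (n(F, b) = -2*(F - 4)**2 = -2*(-4 + F)**2)
n(D, -6) + 423*(-233) = -2*(-4 + 20)**2 + 423*(-233) = -2*16**2 - 98559 = -2*256 - 98559 = -512 - 98559 = -99071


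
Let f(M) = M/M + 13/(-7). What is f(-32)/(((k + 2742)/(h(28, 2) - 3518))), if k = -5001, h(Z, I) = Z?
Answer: -6980/5271 ≈ -1.3242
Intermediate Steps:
f(M) = -6/7 (f(M) = 1 + 13*(-1/7) = 1 - 13/7 = -6/7)
f(-32)/(((k + 2742)/(h(28, 2) - 3518))) = -6*(28 - 3518)/(-5001 + 2742)/7 = -6/(7*((-2259/(-3490)))) = -6/(7*((-2259*(-1/3490)))) = -6/(7*2259/3490) = -6/7*3490/2259 = -6980/5271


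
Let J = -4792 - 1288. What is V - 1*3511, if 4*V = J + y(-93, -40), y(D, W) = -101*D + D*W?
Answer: -7011/4 ≈ -1752.8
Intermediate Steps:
J = -6080
V = 7033/4 (V = (-6080 - 93*(-101 - 40))/4 = (-6080 - 93*(-141))/4 = (-6080 + 13113)/4 = (¼)*7033 = 7033/4 ≈ 1758.3)
V - 1*3511 = 7033/4 - 1*3511 = 7033/4 - 3511 = -7011/4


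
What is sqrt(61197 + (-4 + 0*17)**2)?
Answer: sqrt(61213) ≈ 247.41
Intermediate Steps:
sqrt(61197 + (-4 + 0*17)**2) = sqrt(61197 + (-4 + 0)**2) = sqrt(61197 + (-4)**2) = sqrt(61197 + 16) = sqrt(61213)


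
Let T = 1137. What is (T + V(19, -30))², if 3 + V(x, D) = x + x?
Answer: 1373584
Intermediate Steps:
V(x, D) = -3 + 2*x (V(x, D) = -3 + (x + x) = -3 + 2*x)
(T + V(19, -30))² = (1137 + (-3 + 2*19))² = (1137 + (-3 + 38))² = (1137 + 35)² = 1172² = 1373584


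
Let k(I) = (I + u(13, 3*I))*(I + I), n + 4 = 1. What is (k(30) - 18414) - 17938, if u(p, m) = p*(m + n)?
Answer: 33308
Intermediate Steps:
n = -3 (n = -4 + 1 = -3)
u(p, m) = p*(-3 + m) (u(p, m) = p*(m - 3) = p*(-3 + m))
k(I) = 2*I*(-39 + 40*I) (k(I) = (I + 13*(-3 + 3*I))*(I + I) = (I + (-39 + 39*I))*(2*I) = (-39 + 40*I)*(2*I) = 2*I*(-39 + 40*I))
(k(30) - 18414) - 17938 = (2*30*(-39 + 40*30) - 18414) - 17938 = (2*30*(-39 + 1200) - 18414) - 17938 = (2*30*1161 - 18414) - 17938 = (69660 - 18414) - 17938 = 51246 - 17938 = 33308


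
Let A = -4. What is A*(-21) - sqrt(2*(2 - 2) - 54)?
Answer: 84 - 3*I*sqrt(6) ≈ 84.0 - 7.3485*I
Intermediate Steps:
A*(-21) - sqrt(2*(2 - 2) - 54) = -4*(-21) - sqrt(2*(2 - 2) - 54) = 84 - sqrt(2*0 - 54) = 84 - sqrt(0 - 54) = 84 - sqrt(-54) = 84 - 3*I*sqrt(6)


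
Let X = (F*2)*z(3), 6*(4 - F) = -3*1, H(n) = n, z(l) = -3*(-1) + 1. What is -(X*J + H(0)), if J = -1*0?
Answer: 0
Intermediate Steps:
z(l) = 4 (z(l) = 3 + 1 = 4)
F = 9/2 (F = 4 - (-1)/2 = 4 - ⅙*(-3) = 4 + ½ = 9/2 ≈ 4.5000)
X = 36 (X = ((9/2)*2)*4 = 9*4 = 36)
J = 0
-(X*J + H(0)) = -(36*0 + 0) = -(0 + 0) = -1*0 = 0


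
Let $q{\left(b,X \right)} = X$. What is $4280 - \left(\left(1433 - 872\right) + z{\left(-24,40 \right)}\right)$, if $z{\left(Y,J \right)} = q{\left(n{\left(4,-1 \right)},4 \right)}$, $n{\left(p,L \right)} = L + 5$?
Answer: $3715$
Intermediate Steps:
$n{\left(p,L \right)} = 5 + L$
$z{\left(Y,J \right)} = 4$
$4280 - \left(\left(1433 - 872\right) + z{\left(-24,40 \right)}\right) = 4280 - \left(\left(1433 - 872\right) + 4\right) = 4280 - \left(561 + 4\right) = 4280 - 565 = 3715$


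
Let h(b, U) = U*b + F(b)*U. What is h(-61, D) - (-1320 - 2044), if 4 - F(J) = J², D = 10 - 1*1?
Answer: -30638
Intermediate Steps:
D = 9 (D = 10 - 1 = 9)
F(J) = 4 - J²
h(b, U) = U*b + U*(4 - b²) (h(b, U) = U*b + (4 - b²)*U = U*b + U*(4 - b²))
h(-61, D) - (-1320 - 2044) = 9*(4 - 61 - 1*(-61)²) - (-1320 - 2044) = 9*(4 - 61 - 1*3721) - 1*(-3364) = 9*(4 - 61 - 3721) + 3364 = 9*(-3778) + 3364 = -34002 + 3364 = -30638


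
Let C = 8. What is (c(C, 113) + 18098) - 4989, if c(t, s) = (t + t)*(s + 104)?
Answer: 16581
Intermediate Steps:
c(t, s) = 2*t*(104 + s) (c(t, s) = (2*t)*(104 + s) = 2*t*(104 + s))
(c(C, 113) + 18098) - 4989 = (2*8*(104 + 113) + 18098) - 4989 = (2*8*217 + 18098) - 4989 = (3472 + 18098) - 4989 = 21570 - 4989 = 16581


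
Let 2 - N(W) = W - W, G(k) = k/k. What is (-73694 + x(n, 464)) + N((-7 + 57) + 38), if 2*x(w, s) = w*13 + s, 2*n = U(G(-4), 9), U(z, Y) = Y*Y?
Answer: -292787/4 ≈ -73197.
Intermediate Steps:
G(k) = 1
U(z, Y) = Y²
n = 81/2 (n = (½)*9² = (½)*81 = 81/2 ≈ 40.500)
N(W) = 2 (N(W) = 2 - (W - W) = 2 - 1*0 = 2 + 0 = 2)
x(w, s) = s/2 + 13*w/2 (x(w, s) = (w*13 + s)/2 = (13*w + s)/2 = (s + 13*w)/2 = s/2 + 13*w/2)
(-73694 + x(n, 464)) + N((-7 + 57) + 38) = (-73694 + ((½)*464 + (13/2)*(81/2))) + 2 = (-73694 + (232 + 1053/4)) + 2 = (-73694 + 1981/4) + 2 = -292795/4 + 2 = -292787/4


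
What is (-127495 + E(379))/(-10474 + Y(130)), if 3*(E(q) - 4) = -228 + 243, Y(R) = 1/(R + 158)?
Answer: 36715968/3016511 ≈ 12.172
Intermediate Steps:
Y(R) = 1/(158 + R)
E(q) = 9 (E(q) = 4 + (-228 + 243)/3 = 4 + (⅓)*15 = 4 + 5 = 9)
(-127495 + E(379))/(-10474 + Y(130)) = (-127495 + 9)/(-10474 + 1/(158 + 130)) = -127486/(-10474 + 1/288) = -127486/(-3016511/288) = -127486*(-288/3016511) = 36715968/3016511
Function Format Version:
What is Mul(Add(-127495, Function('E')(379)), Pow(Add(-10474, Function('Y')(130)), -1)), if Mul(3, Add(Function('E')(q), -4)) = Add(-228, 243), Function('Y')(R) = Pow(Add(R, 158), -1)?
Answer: Rational(36715968, 3016511) ≈ 12.172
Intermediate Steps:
Function('Y')(R) = Pow(Add(158, R), -1)
Function('E')(q) = 9 (Function('E')(q) = Add(4, Mul(Rational(1, 3), Add(-228, 243))) = Add(4, Mul(Rational(1, 3), 15)) = Add(4, 5) = 9)
Mul(Add(-127495, Function('E')(379)), Pow(Add(-10474, Function('Y')(130)), -1)) = Mul(Add(-127495, 9), Pow(Add(-10474, Pow(Add(158, 130), -1)), -1)) = Mul(-127486, Pow(Add(-10474, Pow(288, -1)), -1)) = Mul(-127486, Pow(Add(-10474, Rational(1, 288)), -1)) = Mul(-127486, Pow(Rational(-3016511, 288), -1)) = Mul(-127486, Rational(-288, 3016511)) = Rational(36715968, 3016511)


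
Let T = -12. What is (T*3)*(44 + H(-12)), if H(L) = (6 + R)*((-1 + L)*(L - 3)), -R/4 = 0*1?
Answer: -43704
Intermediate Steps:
R = 0 (R = -0 = -4*0 = 0)
H(L) = 6*(-1 + L)*(-3 + L) (H(L) = (6 + 0)*((-1 + L)*(L - 3)) = 6*((-1 + L)*(-3 + L)) = 6*(-1 + L)*(-3 + L))
(T*3)*(44 + H(-12)) = (-12*3)*(44 + (18 - 24*(-12) + 6*(-12)**2)) = -36*(44 + (18 + 288 + 6*144)) = -36*(44 + (18 + 288 + 864)) = -36*(44 + 1170) = -36*1214 = -43704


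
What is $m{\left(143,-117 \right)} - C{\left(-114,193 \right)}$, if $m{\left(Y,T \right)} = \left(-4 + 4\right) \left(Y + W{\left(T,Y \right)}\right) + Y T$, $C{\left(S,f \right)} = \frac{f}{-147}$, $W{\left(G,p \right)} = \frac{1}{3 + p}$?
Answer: $- \frac{2459264}{147} \approx -16730.0$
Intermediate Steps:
$C{\left(S,f \right)} = - \frac{f}{147}$ ($C{\left(S,f \right)} = f \left(- \frac{1}{147}\right) = - \frac{f}{147}$)
$m{\left(Y,T \right)} = T Y$ ($m{\left(Y,T \right)} = \left(-4 + 4\right) \left(Y + \frac{1}{3 + Y}\right) + Y T = 0 \left(Y + \frac{1}{3 + Y}\right) + T Y = 0 + T Y = T Y$)
$m{\left(143,-117 \right)} - C{\left(-114,193 \right)} = \left(-117\right) 143 - \left(- \frac{1}{147}\right) 193 = -16731 - - \frac{193}{147} = -16731 + \frac{193}{147} = - \frac{2459264}{147}$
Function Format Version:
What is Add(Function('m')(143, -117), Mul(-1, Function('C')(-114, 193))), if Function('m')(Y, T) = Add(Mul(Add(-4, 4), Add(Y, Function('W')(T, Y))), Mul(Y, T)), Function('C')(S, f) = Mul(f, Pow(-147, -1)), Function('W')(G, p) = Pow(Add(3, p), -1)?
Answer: Rational(-2459264, 147) ≈ -16730.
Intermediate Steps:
Function('C')(S, f) = Mul(Rational(-1, 147), f) (Function('C')(S, f) = Mul(f, Rational(-1, 147)) = Mul(Rational(-1, 147), f))
Function('m')(Y, T) = Mul(T, Y) (Function('m')(Y, T) = Add(Mul(Add(-4, 4), Add(Y, Pow(Add(3, Y), -1))), Mul(Y, T)) = Add(Mul(0, Add(Y, Pow(Add(3, Y), -1))), Mul(T, Y)) = Add(0, Mul(T, Y)) = Mul(T, Y))
Add(Function('m')(143, -117), Mul(-1, Function('C')(-114, 193))) = Add(Mul(-117, 143), Mul(-1, Mul(Rational(-1, 147), 193))) = Add(-16731, Mul(-1, Rational(-193, 147))) = Add(-16731, Rational(193, 147)) = Rational(-2459264, 147)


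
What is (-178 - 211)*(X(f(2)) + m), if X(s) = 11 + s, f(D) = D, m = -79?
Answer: 25674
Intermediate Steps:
(-178 - 211)*(X(f(2)) + m) = (-178 - 211)*((11 + 2) - 79) = -389*(13 - 79) = -389*(-66) = 25674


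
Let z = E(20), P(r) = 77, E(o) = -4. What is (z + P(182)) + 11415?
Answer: 11488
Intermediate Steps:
z = -4
(z + P(182)) + 11415 = (-4 + 77) + 11415 = 73 + 11415 = 11488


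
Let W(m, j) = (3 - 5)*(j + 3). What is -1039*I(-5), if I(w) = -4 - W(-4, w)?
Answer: 8312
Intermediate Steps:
W(m, j) = -6 - 2*j (W(m, j) = -2*(3 + j) = -6 - 2*j)
I(w) = 2 + 2*w (I(w) = -4 - (-6 - 2*w) = -4 + (6 + 2*w) = 2 + 2*w)
-1039*I(-5) = -1039*(2 + 2*(-5)) = -1039*(2 - 10) = -1039*(-8) = 8312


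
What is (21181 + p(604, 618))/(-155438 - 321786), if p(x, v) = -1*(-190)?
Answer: -21371/477224 ≈ -0.044782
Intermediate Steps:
p(x, v) = 190
(21181 + p(604, 618))/(-155438 - 321786) = (21181 + 190)/(-155438 - 321786) = 21371/(-477224) = 21371*(-1/477224) = -21371/477224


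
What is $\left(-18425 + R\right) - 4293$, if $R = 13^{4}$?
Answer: $5843$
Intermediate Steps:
$R = 28561$
$\left(-18425 + R\right) - 4293 = \left(-18425 + 28561\right) - 4293 = 10136 - 4293 = 5843$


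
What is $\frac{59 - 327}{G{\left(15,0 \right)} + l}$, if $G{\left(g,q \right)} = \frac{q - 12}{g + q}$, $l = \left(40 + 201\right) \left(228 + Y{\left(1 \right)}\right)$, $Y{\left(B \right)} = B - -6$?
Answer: $- \frac{1340}{283171} \approx -0.0047321$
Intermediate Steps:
$Y{\left(B \right)} = 6 + B$ ($Y{\left(B \right)} = B + 6 = 6 + B$)
$l = 56635$ ($l = \left(40 + 201\right) \left(228 + \left(6 + 1\right)\right) = 241 \left(228 + 7\right) = 241 \cdot 235 = 56635$)
$G{\left(g,q \right)} = \frac{-12 + q}{g + q}$
$\frac{59 - 327}{G{\left(15,0 \right)} + l} = \frac{59 - 327}{\frac{-12 + 0}{15 + 0} + 56635} = - \frac{268}{\frac{1}{15} \left(-12\right) + 56635} = - \frac{268}{- \frac{4}{5} + 56635} = - \frac{268}{\frac{283171}{5}} = \left(-268\right) \frac{5}{283171} = - \frac{1340}{283171}$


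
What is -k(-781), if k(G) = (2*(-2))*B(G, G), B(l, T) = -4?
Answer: -16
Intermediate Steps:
k(G) = 16 (k(G) = (2*(-2))*(-4) = -4*(-4) = 16)
-k(-781) = -1*16 = -16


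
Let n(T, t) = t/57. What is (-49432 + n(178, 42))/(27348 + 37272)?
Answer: -469597/613890 ≈ -0.76495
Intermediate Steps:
n(T, t) = t/57 (n(T, t) = t*(1/57) = t/57)
(-49432 + n(178, 42))/(27348 + 37272) = (-49432 + (1/57)*42)/(27348 + 37272) = (-49432 + 14/19)/64620 = -939194/19*1/64620 = -469597/613890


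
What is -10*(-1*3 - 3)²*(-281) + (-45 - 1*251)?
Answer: 100864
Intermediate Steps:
-10*(-1*3 - 3)²*(-281) + (-45 - 1*251) = -10*(-3 - 3)²*(-281) + (-45 - 251) = -10*(-6)²*(-281) - 296 = -10*36*(-281) - 296 = -360*(-281) - 296 = 101160 - 296 = 100864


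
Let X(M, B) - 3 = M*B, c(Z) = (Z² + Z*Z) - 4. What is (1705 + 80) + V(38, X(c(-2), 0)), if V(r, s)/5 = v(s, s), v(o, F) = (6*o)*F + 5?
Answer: 2080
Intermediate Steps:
v(o, F) = 5 + 6*F*o (v(o, F) = 6*F*o + 5 = 5 + 6*F*o)
c(Z) = -4 + 2*Z² (c(Z) = (Z² + Z²) - 4 = 2*Z² - 4 = -4 + 2*Z²)
X(M, B) = 3 + B*M (X(M, B) = 3 + M*B = 3 + B*M)
V(r, s) = 25 + 30*s² (V(r, s) = 5*(5 + 6*s*s) = 5*(5 + 6*s²) = 25 + 30*s²)
(1705 + 80) + V(38, X(c(-2), 0)) = (1705 + 80) + (25 + 30*(3 + 0*(-4 + 2*(-2)²))²) = 1785 + (25 + 30*(3 + 0*(-4 + 2*4))²) = 1785 + (25 + 30*(3 + 0*(-4 + 8))²) = 1785 + (25 + 30*(3 + 0*4)²) = 1785 + (25 + 30*(3 + 0)²) = 1785 + (25 + 30*3²) = 1785 + (25 + 30*9) = 1785 + (25 + 270) = 1785 + 295 = 2080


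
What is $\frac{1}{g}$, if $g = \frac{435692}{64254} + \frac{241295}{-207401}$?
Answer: $\frac{6663171927}{37429393781} \approx 0.17802$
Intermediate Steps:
$g = \frac{37429393781}{6663171927}$ ($g = 435692 \cdot \frac{1}{64254} + 241295 \left(- \frac{1}{207401}\right) = \frac{217846}{32127} - \frac{241295}{207401} = \frac{37429393781}{6663171927} \approx 5.6174$)
$\frac{1}{g} = \frac{1}{\frac{37429393781}{6663171927}} = \frac{6663171927}{37429393781}$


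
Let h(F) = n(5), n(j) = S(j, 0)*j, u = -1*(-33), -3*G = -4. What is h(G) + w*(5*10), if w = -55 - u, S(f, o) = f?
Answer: -4375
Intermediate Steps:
G = 4/3 (G = -⅓*(-4) = 4/3 ≈ 1.3333)
u = 33
w = -88 (w = -55 - 1*33 = -55 - 33 = -88)
n(j) = j² (n(j) = j*j = j²)
h(F) = 25 (h(F) = 5² = 25)
h(G) + w*(5*10) = 25 - 440*10 = 25 - 88*50 = 25 - 4400 = -4375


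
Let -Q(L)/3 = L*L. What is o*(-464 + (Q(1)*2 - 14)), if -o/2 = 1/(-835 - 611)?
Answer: -484/723 ≈ -0.66943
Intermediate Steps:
Q(L) = -3*L² (Q(L) = -3*L*L = -3*L²)
o = 1/723 (o = -2/(-835 - 611) = -2/(-1446) = -2*(-1/1446) = 1/723 ≈ 0.0013831)
o*(-464 + (Q(1)*2 - 14)) = (-464 + (-3*1²*2 - 14))/723 = (-464 + (-3*1*2 - 14))/723 = (-464 + (-3*2 - 14))/723 = (-464 + (-6 - 14))/723 = (-464 - 20)/723 = (1/723)*(-484) = -484/723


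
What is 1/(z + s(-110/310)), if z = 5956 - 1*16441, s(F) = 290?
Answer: -1/10195 ≈ -9.8087e-5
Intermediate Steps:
z = -10485 (z = 5956 - 16441 = -10485)
1/(z + s(-110/310)) = 1/(-10485 + 290) = 1/(-10195) = -1/10195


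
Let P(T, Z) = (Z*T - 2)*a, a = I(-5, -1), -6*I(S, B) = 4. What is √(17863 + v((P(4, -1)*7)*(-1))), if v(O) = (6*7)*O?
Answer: √16687 ≈ 129.18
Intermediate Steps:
I(S, B) = -⅔ (I(S, B) = -⅙*4 = -⅔)
a = -⅔ ≈ -0.66667
P(T, Z) = 4/3 - 2*T*Z/3 (P(T, Z) = (Z*T - 2)*(-⅔) = (T*Z - 2)*(-⅔) = (-2 + T*Z)*(-⅔) = 4/3 - 2*T*Z/3)
v(O) = 42*O
√(17863 + v((P(4, -1)*7)*(-1))) = √(17863 + 42*(((4/3 - ⅔*4*(-1))*7)*(-1))) = √(17863 + 42*(((4/3 + 8/3)*7)*(-1))) = √(17863 + 42*((4*7)*(-1))) = √(17863 + 42*(28*(-1))) = √(17863 + 42*(-28)) = √(17863 - 1176) = √16687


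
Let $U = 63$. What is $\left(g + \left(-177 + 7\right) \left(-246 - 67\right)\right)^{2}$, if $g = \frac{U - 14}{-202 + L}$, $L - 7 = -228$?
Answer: $\frac{506600205543961}{178929} \approx 2.8313 \cdot 10^{9}$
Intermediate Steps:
$L = -221$ ($L = 7 - 228 = -221$)
$g = - \frac{49}{423}$ ($g = \frac{63 - 14}{-202 - 221} = \frac{49}{-423} = 49 \left(- \frac{1}{423}\right) = - \frac{49}{423} \approx -0.11584$)
$\left(g + \left(-177 + 7\right) \left(-246 - 67\right)\right)^{2} = \left(- \frac{49}{423} + \left(-177 + 7\right) \left(-246 - 67\right)\right)^{2} = \left(- \frac{49}{423} - -53210\right)^{2} = \left(- \frac{49}{423} + 53210\right)^{2} = \left(\frac{22507781}{423}\right)^{2} = \frac{506600205543961}{178929}$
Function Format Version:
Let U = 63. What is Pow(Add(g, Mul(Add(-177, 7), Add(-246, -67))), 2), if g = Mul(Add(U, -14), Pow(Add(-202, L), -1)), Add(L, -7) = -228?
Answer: Rational(506600205543961, 178929) ≈ 2.8313e+9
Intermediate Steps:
L = -221 (L = Add(7, -228) = -221)
g = Rational(-49, 423) (g = Mul(Add(63, -14), Pow(Add(-202, -221), -1)) = Mul(49, Pow(-423, -1)) = Mul(49, Rational(-1, 423)) = Rational(-49, 423) ≈ -0.11584)
Pow(Add(g, Mul(Add(-177, 7), Add(-246, -67))), 2) = Pow(Add(Rational(-49, 423), Mul(Add(-177, 7), Add(-246, -67))), 2) = Pow(Add(Rational(-49, 423), Mul(-170, -313)), 2) = Pow(Add(Rational(-49, 423), 53210), 2) = Pow(Rational(22507781, 423), 2) = Rational(506600205543961, 178929)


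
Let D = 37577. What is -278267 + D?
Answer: -240690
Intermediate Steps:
-278267 + D = -278267 + 37577 = -240690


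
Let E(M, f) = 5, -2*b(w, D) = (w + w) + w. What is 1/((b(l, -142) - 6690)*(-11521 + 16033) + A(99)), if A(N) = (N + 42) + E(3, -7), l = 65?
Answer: -1/30625054 ≈ -3.2653e-8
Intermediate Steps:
b(w, D) = -3*w/2 (b(w, D) = -((w + w) + w)/2 = -(2*w + w)/2 = -3*w/2)
A(N) = 47 + N (A(N) = (N + 42) + 5 = (42 + N) + 5 = 47 + N)
1/((b(l, -142) - 6690)*(-11521 + 16033) + A(99)) = 1/((-3/2*65 - 6690)*(-11521 + 16033) + (47 + 99)) = 1/((-195/2 - 6690)*4512 + 146) = 1/(-13575/2*4512 + 146) = 1/(-30625200 + 146) = 1/(-30625054) = -1/30625054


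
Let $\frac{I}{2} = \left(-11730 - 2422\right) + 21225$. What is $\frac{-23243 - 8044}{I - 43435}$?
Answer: $\frac{10429}{9763} \approx 1.0682$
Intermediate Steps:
$I = 14146$ ($I = 2 \left(\left(-11730 - 2422\right) + 21225\right) = 2 \left(-14152 + 21225\right) = 2 \cdot 7073 = 14146$)
$\frac{-23243 - 8044}{I - 43435} = \frac{-23243 - 8044}{14146 - 43435} = - \frac{31287}{-29289} = \left(-31287\right) \left(- \frac{1}{29289}\right) = \frac{10429}{9763}$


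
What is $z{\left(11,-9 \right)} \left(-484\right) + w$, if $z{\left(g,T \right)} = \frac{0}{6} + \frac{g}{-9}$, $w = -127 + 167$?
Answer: $\frac{5684}{9} \approx 631.56$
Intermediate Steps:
$w = 40$
$z{\left(g,T \right)} = - \frac{g}{9}$ ($z{\left(g,T \right)} = 0 \cdot \frac{1}{6} + g \left(- \frac{1}{9}\right) = 0 - \frac{g}{9} = - \frac{g}{9}$)
$z{\left(11,-9 \right)} \left(-484\right) + w = \left(- \frac{1}{9}\right) 11 \left(-484\right) + 40 = \left(- \frac{11}{9}\right) \left(-484\right) + 40 = \frac{5324}{9} + 40 = \frac{5684}{9}$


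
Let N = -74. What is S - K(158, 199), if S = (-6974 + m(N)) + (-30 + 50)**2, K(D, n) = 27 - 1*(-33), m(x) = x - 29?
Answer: -6737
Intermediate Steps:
m(x) = -29 + x
K(D, n) = 60 (K(D, n) = 27 + 33 = 60)
S = -6677 (S = (-6974 + (-29 - 74)) + (-30 + 50)**2 = (-6974 - 103) + 20**2 = -7077 + 400 = -6677)
S - K(158, 199) = -6677 - 1*60 = -6677 - 60 = -6737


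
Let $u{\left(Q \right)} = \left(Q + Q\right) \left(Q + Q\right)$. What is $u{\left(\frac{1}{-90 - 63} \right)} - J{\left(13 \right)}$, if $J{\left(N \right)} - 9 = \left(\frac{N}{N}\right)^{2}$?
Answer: $- \frac{234086}{23409} \approx -9.9998$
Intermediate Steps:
$J{\left(N \right)} = 10$ ($J{\left(N \right)} = 9 + \left(\frac{N}{N}\right)^{2} = 9 + 1^{2} = 9 + 1 = 10$)
$u{\left(Q \right)} = 4 Q^{2}$ ($u{\left(Q \right)} = 2 Q 2 Q = 4 Q^{2}$)
$u{\left(\frac{1}{-90 - 63} \right)} - J{\left(13 \right)} = 4 \left(\frac{1}{-90 - 63}\right)^{2} - 10 = 4 \left(\frac{1}{-153}\right)^{2} - 10 = 4 \left(- \frac{1}{153}\right)^{2} - 10 = 4 \cdot \frac{1}{23409} - 10 = \frac{4}{23409} - 10 = - \frac{234086}{23409}$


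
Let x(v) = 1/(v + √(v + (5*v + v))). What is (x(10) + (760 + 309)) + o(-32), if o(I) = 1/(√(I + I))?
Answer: 3208/3 - I/8 - √70/30 ≈ 1069.1 - 0.125*I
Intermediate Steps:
x(v) = 1/(v + √7*√v) (x(v) = 1/(v + √(v + 6*v)) = 1/(v + √(7*v)) = 1/(v + √7*√v))
o(I) = √2/(2*√I) (o(I) = 1/(√(2*I)) = 1/(√2*√I) = √2/(2*√I))
(x(10) + (760 + 309)) + o(-32) = (1/(10 + √7*√10) + (760 + 309)) + √2/(2*√(-32)) = (1/(10 + √70) + 1069) + √2*(-I*√2/8)/2 = (1069 + 1/(10 + √70)) - I/8 = 1069 + 1/(10 + √70) - I/8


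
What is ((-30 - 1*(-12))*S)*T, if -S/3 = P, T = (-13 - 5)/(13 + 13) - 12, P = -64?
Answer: 570240/13 ≈ 43865.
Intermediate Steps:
T = -165/13 (T = -18/26 - 12 = -18*1/26 - 12 = -9/13 - 12 = -165/13 ≈ -12.692)
S = 192 (S = -3*(-64) = 192)
((-30 - 1*(-12))*S)*T = ((-30 - 1*(-12))*192)*(-165/13) = ((-30 + 12)*192)*(-165/13) = -18*192*(-165/13) = -3456*(-165/13) = 570240/13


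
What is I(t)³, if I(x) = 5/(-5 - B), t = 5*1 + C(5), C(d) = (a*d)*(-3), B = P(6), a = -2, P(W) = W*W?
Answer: -125/68921 ≈ -0.0018137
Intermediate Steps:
P(W) = W²
B = 36 (B = 6² = 36)
C(d) = 6*d (C(d) = -2*d*(-3) = 6*d)
t = 35 (t = 5*1 + 6*5 = 5 + 30 = 35)
I(x) = -5/41 (I(x) = 5/(-5 - 1*36) = 5/(-5 - 36) = 5/(-41) = 5*(-1/41) = -5/41)
I(t)³ = (-5/41)³ = -125/68921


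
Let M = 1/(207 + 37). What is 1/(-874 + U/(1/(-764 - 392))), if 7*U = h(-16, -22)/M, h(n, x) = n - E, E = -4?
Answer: 7/3378650 ≈ 2.0718e-6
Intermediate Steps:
h(n, x) = 4 + n (h(n, x) = n - 1*(-4) = n + 4 = 4 + n)
M = 1/244 ≈ 0.0040984
U = -2928/7 (U = ((4 - 16)/(1/244))/7 = (-12*244)/7 = (⅐)*(-2928) = -2928/7 ≈ -418.29)
1/(-874 + U/(1/(-764 - 392))) = 1/(-874 - 2928/(7*(1/(-764 - 392)))) = 1/(-874 - 2928/(7*(1/(-1156)))) = 1/(-874 - 2928/(7*(-1/1156))) = 1/(-874 - 2928/7*(-1156)) = 1/(-874 + 3384768/7) = 1/(3378650/7) = 7/3378650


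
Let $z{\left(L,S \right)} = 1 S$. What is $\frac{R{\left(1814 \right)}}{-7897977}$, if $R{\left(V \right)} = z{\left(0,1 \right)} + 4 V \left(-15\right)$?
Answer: $\frac{108839}{7897977} \approx 0.013781$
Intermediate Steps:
$z{\left(L,S \right)} = S$
$R{\left(V \right)} = 1 - 60 V$ ($R{\left(V \right)} = 1 + 4 V \left(-15\right) = 1 - 60 V$)
$\frac{R{\left(1814 \right)}}{-7897977} = \frac{1 - 108840}{-7897977} = \left(1 - 108840\right) \left(- \frac{1}{7897977}\right) = \left(-108839\right) \left(- \frac{1}{7897977}\right) = \frac{108839}{7897977}$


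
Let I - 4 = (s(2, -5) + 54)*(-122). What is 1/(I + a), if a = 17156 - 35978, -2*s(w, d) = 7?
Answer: -1/24979 ≈ -4.0034e-5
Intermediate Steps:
s(w, d) = -7/2 (s(w, d) = -½*7 = -7/2)
a = -18822
I = -6157 (I = 4 + (-7/2 + 54)*(-122) = 4 + (101/2)*(-122) = 4 - 6161 = -6157)
1/(I + a) = 1/(-6157 - 18822) = 1/(-24979) = -1/24979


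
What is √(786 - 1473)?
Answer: I*√687 ≈ 26.211*I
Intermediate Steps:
√(786 - 1473) = √(-687) = I*√687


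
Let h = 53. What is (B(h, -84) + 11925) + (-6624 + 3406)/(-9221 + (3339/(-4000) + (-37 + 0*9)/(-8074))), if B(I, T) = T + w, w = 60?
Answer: 1772278829539243/148914113543 ≈ 11901.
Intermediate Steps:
B(I, T) = 60 + T (B(I, T) = T + 60 = 60 + T)
(B(h, -84) + 11925) + (-6624 + 3406)/(-9221 + (3339/(-4000) + (-37 + 0*9)/(-8074))) = ((60 - 84) + 11925) + (-6624 + 3406)/(-9221 + (3339/(-4000) + (-37 + 0*9)/(-8074))) = (-24 + 11925) - 3218/(-9221 + (3339*(-1/4000) + (-37 + 0)*(-1/8074))) = 11901 - 3218/(-9221 + (-3339/4000 - 37*(-1/8074))) = 11901 - 3218/(-9221 + (-3339/4000 + 37/8074)) = 11901 - 3218/(-9221 - 13405543/16148000) = 11901 - 3218/(-148914113543/16148000) = 11901 - 3218*(-16148000/148914113543) = 11901 + 51964264000/148914113543 = 1772278829539243/148914113543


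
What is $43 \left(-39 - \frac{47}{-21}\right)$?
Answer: $- \frac{33196}{21} \approx -1580.8$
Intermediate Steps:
$43 \left(-39 - \frac{47}{-21}\right) = 43 \left(-39 - - \frac{47}{21}\right) = 43 \left(-39 + \frac{47}{21}\right) = 43 \left(- \frac{772}{21}\right) = - \frac{33196}{21}$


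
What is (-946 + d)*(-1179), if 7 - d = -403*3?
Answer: -318330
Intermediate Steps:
d = 1216 (d = 7 - (-403)*3 = 7 - 1*(-1209) = 7 + 1209 = 1216)
(-946 + d)*(-1179) = (-946 + 1216)*(-1179) = 270*(-1179) = -318330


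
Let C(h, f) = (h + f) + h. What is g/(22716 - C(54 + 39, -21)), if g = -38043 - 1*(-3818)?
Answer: -34225/22551 ≈ -1.5177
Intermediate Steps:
C(h, f) = f + 2*h (C(h, f) = (f + h) + h = f + 2*h)
g = -34225 (g = -38043 + 3818 = -34225)
g/(22716 - C(54 + 39, -21)) = -34225/(22716 - (-21 + 2*(54 + 39))) = -34225/(22716 - (-21 + 2*93)) = -34225/(22716 - (-21 + 186)) = -34225/(22716 - 1*165) = -34225/(22716 - 165) = -34225/22551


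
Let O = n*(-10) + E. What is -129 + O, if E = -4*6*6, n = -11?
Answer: -163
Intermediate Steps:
E = -144 (E = -24*6 = -144)
O = -34 (O = -11*(-10) - 144 = 110 - 144 = -34)
-129 + O = -129 - 34 = -163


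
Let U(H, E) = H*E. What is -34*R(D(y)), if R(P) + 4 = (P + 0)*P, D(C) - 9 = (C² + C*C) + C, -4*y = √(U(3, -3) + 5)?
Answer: -2312 + 289*I ≈ -2312.0 + 289.0*I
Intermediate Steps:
U(H, E) = E*H
y = -I/2 (y = -√(-3*3 + 5)/4 = -√(-9 + 5)/4 = -I/2 ≈ -0.5*I)
D(C) = 9 + C + 2*C² (D(C) = 9 + ((C² + C*C) + C) = 9 + ((C² + C²) + C) = 9 + (2*C² + C) = 9 + (C + 2*C²) = 9 + C + 2*C²)
R(P) = -4 + P² (R(P) = -4 + (P + 0)*P = -4 + P*P = -4 + P²)
-34*R(D(y)) = -34*(-4 + (9 - I/2 + 2*(-I/2)²)²) = -34*(-4 + (9 - I/2 + 2*(-¼))²) = -34*(-4 + (9 - I/2 - ½)²) = -34*(-4 + (17/2 - I/2)²) = 136 - 34*(17/2 - I/2)²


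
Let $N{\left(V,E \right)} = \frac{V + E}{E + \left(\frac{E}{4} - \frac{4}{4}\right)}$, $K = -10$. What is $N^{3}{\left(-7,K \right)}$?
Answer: $\frac{39304}{19683} \approx 1.9968$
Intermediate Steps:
$N{\left(V,E \right)} = \frac{E + V}{-1 + \frac{5 E}{4}}$ ($N{\left(V,E \right)} = \frac{E + V}{E + \left(E \frac{1}{4} - 1\right)} = \frac{E + V}{E + \left(\frac{E}{4} - 1\right)} = \frac{E + V}{E + \left(-1 + \frac{E}{4}\right)} = \frac{E + V}{-1 + \frac{5 E}{4}}$)
$N^{3}{\left(-7,K \right)} = \left(\frac{4 \left(-10 - 7\right)}{-4 + 5 \left(-10\right)}\right)^{3} = \left(4 \frac{1}{-4 - 50} \left(-17\right)\right)^{3} = \left(4 \frac{1}{-54} \left(-17\right)\right)^{3} = \left(4 \left(- \frac{1}{54}\right) \left(-17\right)\right)^{3} = \left(\frac{34}{27}\right)^{3} = \frac{39304}{19683}$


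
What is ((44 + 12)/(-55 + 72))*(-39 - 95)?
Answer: -7504/17 ≈ -441.41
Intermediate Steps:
((44 + 12)/(-55 + 72))*(-39 - 95) = (56/17)*(-134) = -7504/17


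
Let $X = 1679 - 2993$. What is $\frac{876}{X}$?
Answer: $- \frac{2}{3} \approx -0.66667$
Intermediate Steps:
$X = -1314$ ($X = 1679 - 2993 = -1314$)
$\frac{876}{X} = \frac{876}{-1314} = 876 \left(- \frac{1}{1314}\right) = - \frac{2}{3}$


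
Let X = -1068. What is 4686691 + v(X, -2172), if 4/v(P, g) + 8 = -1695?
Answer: 7981434769/1703 ≈ 4.6867e+6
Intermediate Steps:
v(P, g) = -4/1703 (v(P, g) = 4/(-8 - 1695) = 4/(-1703) = 4*(-1/1703) = -4/1703)
4686691 + v(X, -2172) = 4686691 - 4/1703 = 7981434769/1703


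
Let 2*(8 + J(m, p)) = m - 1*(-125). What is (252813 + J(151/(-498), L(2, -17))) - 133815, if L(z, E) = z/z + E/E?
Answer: 118576139/996 ≈ 1.1905e+5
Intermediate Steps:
L(z, E) = 2 (L(z, E) = 1 + 1 = 2)
J(m, p) = 109/2 + m/2 (J(m, p) = -8 + (m - 1*(-125))/2 = -8 + (m + 125)/2 = -8 + (125 + m)/2 = -8 + (125/2 + m/2) = 109/2 + m/2)
(252813 + J(151/(-498), L(2, -17))) - 133815 = (252813 + (109/2 + (151/(-498))/2)) - 133815 = (252813 + (109/2 + (151*(-1/498))/2)) - 133815 = (252813 + (109/2 + (½)*(-151/498))) - 133815 = (252813 + (109/2 - 151/996)) - 133815 = (252813 + 54131/996) - 133815 = 251855879/996 - 133815 = 118576139/996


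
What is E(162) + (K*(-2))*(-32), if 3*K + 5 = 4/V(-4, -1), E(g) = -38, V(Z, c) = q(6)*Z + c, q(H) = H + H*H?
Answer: -24534/169 ≈ -145.17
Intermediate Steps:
q(H) = H + H²
V(Z, c) = c + 42*Z (V(Z, c) = (6*(1 + 6))*Z + c = (6*7)*Z + c = 42*Z + c = c + 42*Z)
K = -283/169 (K = -5/3 + (4/(-1 + 42*(-4)))/3 = -5/3 + (4/(-1 - 168))/3 = -5/3 + (4/(-169))/3 = -5/3 + (4*(-1/169))/3 = -5/3 + (⅓)*(-4/169) = -5/3 - 4/507 = -283/169 ≈ -1.6746)
E(162) + (K*(-2))*(-32) = -38 - 283/169*(-2)*(-32) = -38 + (566/169)*(-32) = -38 - 18112/169 = -24534/169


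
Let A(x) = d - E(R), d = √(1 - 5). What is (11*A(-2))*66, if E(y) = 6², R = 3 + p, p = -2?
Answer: -26136 + 1452*I ≈ -26136.0 + 1452.0*I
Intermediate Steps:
R = 1 (R = 3 - 2 = 1)
E(y) = 36
d = 2*I (d = √(-4) = 2*I ≈ 2.0*I)
A(x) = -36 + 2*I (A(x) = 2*I - 1*36 = 2*I - 36 = -36 + 2*I)
(11*A(-2))*66 = (11*(-36 + 2*I))*66 = (-396 + 22*I)*66 = -26136 + 1452*I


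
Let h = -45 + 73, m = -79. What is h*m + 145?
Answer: -2067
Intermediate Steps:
h = 28
h*m + 145 = 28*(-79) + 145 = -2212 + 145 = -2067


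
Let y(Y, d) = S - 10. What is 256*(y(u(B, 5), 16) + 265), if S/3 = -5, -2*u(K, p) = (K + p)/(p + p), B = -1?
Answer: 61440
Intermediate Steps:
u(K, p) = -(K + p)/(4*p) (u(K, p) = -(K + p)/(2*(p + p)) = -(K + p)/(2*(2*p)) = -(K + p)*1/(2*p)/2 = -(K + p)/(4*p))
S = -15 (S = 3*(-5) = -15)
y(Y, d) = -25 (y(Y, d) = -15 - 10 = -25)
256*(y(u(B, 5), 16) + 265) = 256*(-25 + 265) = 256*240 = 61440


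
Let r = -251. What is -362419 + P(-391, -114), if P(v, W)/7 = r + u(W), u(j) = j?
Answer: -364974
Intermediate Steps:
P(v, W) = -1757 + 7*W (P(v, W) = 7*(-251 + W) = -1757 + 7*W)
-362419 + P(-391, -114) = -362419 + (-1757 + 7*(-114)) = -362419 + (-1757 - 798) = -362419 - 2555 = -364974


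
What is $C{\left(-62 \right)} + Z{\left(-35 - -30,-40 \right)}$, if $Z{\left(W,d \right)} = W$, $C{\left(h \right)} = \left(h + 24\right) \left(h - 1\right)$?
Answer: $2389$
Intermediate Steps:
$C{\left(h \right)} = \left(-1 + h\right) \left(24 + h\right)$ ($C{\left(h \right)} = \left(24 + h\right) \left(-1 + h\right) = \left(-1 + h\right) \left(24 + h\right)$)
$C{\left(-62 \right)} + Z{\left(-35 - -30,-40 \right)} = \left(-24 + \left(-62\right)^{2} + 23 \left(-62\right)\right) - 5 = \left(-24 + 3844 - 1426\right) + \left(-35 + 30\right) = 2394 - 5 = 2389$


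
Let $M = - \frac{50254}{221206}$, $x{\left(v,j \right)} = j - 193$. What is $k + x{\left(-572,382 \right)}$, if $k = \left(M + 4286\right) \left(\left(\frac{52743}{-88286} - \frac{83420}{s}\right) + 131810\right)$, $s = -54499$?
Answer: $\frac{300627016859124057227131}{532166192264542} \approx 5.6491 \cdot 10^{8}$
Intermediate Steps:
$x{\left(v,j \right)} = -193 + j$ ($x{\left(v,j \right)} = j - 193 = -193 + j$)
$M = - \frac{25127}{110603}$ ($M = \left(-50254\right) \frac{1}{221206} = - \frac{25127}{110603} \approx -0.22718$)
$k = \frac{300626916279713719228693}{532166192264542}$ ($k = \left(- \frac{25127}{110603} + 4286\right) \left(\left(\frac{52743}{-88286} - \frac{83420}{-54499}\right) + 131810\right) = \frac{474019331 \left(\left(52743 \left(- \frac{1}{88286}\right) - - \frac{83420}{54499}\right) + 131810\right)}{110603} = \frac{474019331 \left(\left(- \frac{52743}{88286} + \frac{83420}{54499}\right) + 131810\right)}{110603} = \frac{474019331 \left(\frac{4490377363}{4811498714} + 131810\right)}{110603} = \frac{474019331}{110603} \cdot \frac{634208135869703}{4811498714} = \frac{300626916279713719228693}{532166192264542} \approx 5.6491 \cdot 10^{8}$)
$k + x{\left(-572,382 \right)} = \frac{300626916279713719228693}{532166192264542} + \left(-193 + 382\right) = \frac{300626916279713719228693}{532166192264542} + 189 = \frac{300627016859124057227131}{532166192264542}$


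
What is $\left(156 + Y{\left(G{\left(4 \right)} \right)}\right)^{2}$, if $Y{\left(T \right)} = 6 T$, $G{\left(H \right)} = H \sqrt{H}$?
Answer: $41616$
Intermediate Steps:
$G{\left(H \right)} = H^{\frac{3}{2}}$
$\left(156 + Y{\left(G{\left(4 \right)} \right)}\right)^{2} = \left(156 + 6 \cdot 4^{\frac{3}{2}}\right)^{2} = \left(156 + 6 \cdot 8\right)^{2} = \left(156 + 48\right)^{2} = 204^{2} = 41616$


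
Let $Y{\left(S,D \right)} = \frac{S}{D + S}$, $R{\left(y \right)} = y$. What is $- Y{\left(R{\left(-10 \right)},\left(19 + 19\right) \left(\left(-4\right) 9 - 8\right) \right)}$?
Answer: $- \frac{5}{841} \approx -0.0059453$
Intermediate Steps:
$Y{\left(S,D \right)} = \frac{S}{D + S}$
$- Y{\left(R{\left(-10 \right)},\left(19 + 19\right) \left(\left(-4\right) 9 - 8\right) \right)} = - \frac{-10}{\left(19 + 19\right) \left(\left(-4\right) 9 - 8\right) - 10} = - \frac{-10}{38 \left(-36 - 8\right) - 10} = - \frac{-10}{38 \left(-44\right) - 10} = - \frac{-10}{-1672 - 10} = - \frac{-10}{-1682} = - \frac{\left(-10\right) \left(-1\right)}{1682} = \left(-1\right) \frac{5}{841} = - \frac{5}{841}$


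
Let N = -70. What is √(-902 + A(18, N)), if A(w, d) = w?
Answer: 2*I*√221 ≈ 29.732*I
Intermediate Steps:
√(-902 + A(18, N)) = √(-902 + 18) = √(-884) = 2*I*√221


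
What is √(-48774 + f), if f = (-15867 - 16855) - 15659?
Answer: 3*I*√10795 ≈ 311.7*I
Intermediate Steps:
f = -48381 (f = -32722 - 15659 = -48381)
√(-48774 + f) = √(-48774 - 48381) = √(-97155) = 3*I*√10795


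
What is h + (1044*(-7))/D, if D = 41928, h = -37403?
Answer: -130686691/3494 ≈ -37403.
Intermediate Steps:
h + (1044*(-7))/D = -37403 + (1044*(-7))/41928 = -37403 - 7308*1/41928 = -37403 - 609/3494 = -130686691/3494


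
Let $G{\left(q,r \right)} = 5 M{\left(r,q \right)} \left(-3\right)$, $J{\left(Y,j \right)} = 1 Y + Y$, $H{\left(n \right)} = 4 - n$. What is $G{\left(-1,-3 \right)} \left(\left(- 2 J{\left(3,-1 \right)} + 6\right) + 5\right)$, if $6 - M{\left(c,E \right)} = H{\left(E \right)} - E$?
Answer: $0$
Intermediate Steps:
$J{\left(Y,j \right)} = 2 Y$ ($J{\left(Y,j \right)} = Y + Y = 2 Y$)
$M{\left(c,E \right)} = 2 + 2 E$ ($M{\left(c,E \right)} = 6 - \left(\left(4 - E\right) - E\right) = 6 - \left(4 - 2 E\right) = 6 + \left(-4 + 2 E\right) = 2 + 2 E$)
$G{\left(q,r \right)} = -30 - 30 q$ ($G{\left(q,r \right)} = 5 \left(2 + 2 q\right) \left(-3\right) = \left(10 + 10 q\right) \left(-3\right) = -30 - 30 q$)
$G{\left(-1,-3 \right)} \left(\left(- 2 J{\left(3,-1 \right)} + 6\right) + 5\right) = \left(-30 - -30\right) \left(\left(- 2 \cdot 2 \cdot 3 + 6\right) + 5\right) = \left(-30 + 30\right) \left(\left(\left(-2\right) 6 + 6\right) + 5\right) = 0 \left(\left(-12 + 6\right) + 5\right) = 0 \left(-6 + 5\right) = 0 \left(-1\right) = 0$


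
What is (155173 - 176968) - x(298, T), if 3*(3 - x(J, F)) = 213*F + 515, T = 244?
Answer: -12907/3 ≈ -4302.3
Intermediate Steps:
x(J, F) = -506/3 - 71*F (x(J, F) = 3 - (213*F + 515)/3 = 3 - (515 + 213*F)/3 = 3 + (-515/3 - 71*F) = -506/3 - 71*F)
(155173 - 176968) - x(298, T) = (155173 - 176968) - (-506/3 - 71*244) = -21795 - (-506/3 - 17324) = -21795 - 1*(-52478/3) = -21795 + 52478/3 = -12907/3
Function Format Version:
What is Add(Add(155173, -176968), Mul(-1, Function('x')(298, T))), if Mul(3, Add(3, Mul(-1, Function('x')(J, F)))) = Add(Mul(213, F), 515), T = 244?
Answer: Rational(-12907, 3) ≈ -4302.3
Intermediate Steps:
Function('x')(J, F) = Add(Rational(-506, 3), Mul(-71, F)) (Function('x')(J, F) = Add(3, Mul(Rational(-1, 3), Add(Mul(213, F), 515))) = Add(3, Mul(Rational(-1, 3), Add(515, Mul(213, F)))) = Add(3, Add(Rational(-515, 3), Mul(-71, F))) = Add(Rational(-506, 3), Mul(-71, F)))
Add(Add(155173, -176968), Mul(-1, Function('x')(298, T))) = Add(Add(155173, -176968), Mul(-1, Add(Rational(-506, 3), Mul(-71, 244)))) = Add(-21795, Mul(-1, Add(Rational(-506, 3), -17324))) = Add(-21795, Mul(-1, Rational(-52478, 3))) = Add(-21795, Rational(52478, 3)) = Rational(-12907, 3)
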